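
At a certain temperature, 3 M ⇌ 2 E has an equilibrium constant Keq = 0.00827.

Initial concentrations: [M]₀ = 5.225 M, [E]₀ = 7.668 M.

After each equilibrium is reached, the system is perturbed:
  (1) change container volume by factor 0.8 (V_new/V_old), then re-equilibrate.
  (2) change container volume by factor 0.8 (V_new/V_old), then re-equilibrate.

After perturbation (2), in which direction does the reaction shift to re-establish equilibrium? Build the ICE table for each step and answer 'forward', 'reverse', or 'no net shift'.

Direction: forward

Q₀ = 0.4122 vs Keq = 0.00827 ⇒ Q>K, reverse
Step 1:
                   M          E
  Initial      5.225      7.668
  Change        6.22     -4.147
  Equil        11.45      3.521
  solve Keq expr → x = -2.073; check Q = 0.00827
Then change container volume by factor 0.8 (V_new/V_old).
Step 2:
                   M          E
  Initial      14.31      4.401
  Change     -0.4408     0.2939
  Equil        13.87      4.695
  solve Keq expr → x = 0.1469; check Q = 0.00827
Then change container volume by factor 0.8 (V_new/V_old).
Step 3:
                   M          E
  Initial      17.33      5.869
  Change     -0.5633     0.3755
  Equil        16.77      6.245
  solve Keq expr → x = 0.1878; check Q = 0.00827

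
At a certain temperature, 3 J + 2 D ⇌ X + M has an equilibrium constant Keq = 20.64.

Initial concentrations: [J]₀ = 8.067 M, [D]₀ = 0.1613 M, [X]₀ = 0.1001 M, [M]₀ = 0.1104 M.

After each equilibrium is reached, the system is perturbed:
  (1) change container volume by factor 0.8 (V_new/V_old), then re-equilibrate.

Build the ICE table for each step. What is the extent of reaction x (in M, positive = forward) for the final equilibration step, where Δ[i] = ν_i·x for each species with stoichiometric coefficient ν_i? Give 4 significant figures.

x = 3.2907e-04 M

Q₀ = 8.0909e-04 vs Keq = 20.64 ⇒ Q<K, forward
Step 1:
                   J          D          X          M
  init         8.067     0.1613     0.1001     0.1104
  Δ          -0.2392    -0.1594    0.07972    0.07972
  eq           7.828   0.001858     0.1798     0.1901
  solve Keq expr → x = 0.07972; check Q = 20.64
Then change container volume by factor 0.8 (V_new/V_old).
Step 2:
                   J          D          X          M
  init         9.785   0.002323     0.2248     0.2377
  Δ       -9.8722e-04 -6.5814e-04 3.2907e-04 3.2907e-04
  eq           9.784   0.001665     0.2251      0.238
  solve Keq expr → x = 3.2907e-04; check Q = 20.64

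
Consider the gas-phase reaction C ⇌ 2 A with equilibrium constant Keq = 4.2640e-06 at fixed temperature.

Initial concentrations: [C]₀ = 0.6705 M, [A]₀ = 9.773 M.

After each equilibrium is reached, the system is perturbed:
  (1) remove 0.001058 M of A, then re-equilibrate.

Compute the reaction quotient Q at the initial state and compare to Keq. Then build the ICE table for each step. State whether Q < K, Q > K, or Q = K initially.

Q₀ = 142.4; Q > K (proceeds reverse)

Q₀ = 142.4 vs Keq = 4.2640e-06 ⇒ Q>K, reverse
Step 1:
                   C          A
  I           0.6705      9.773
  C            4.884     -9.768
  E            5.555   0.004867
  solve Keq expr → x = -4.884; check Q = 4.2640e-06
Then remove 0.001058 M of A.
Step 2:
                   C          A
  I            5.555   0.003809
  C       -5.2888e-04   0.001058
  E            5.554   0.004866
  solve Keq expr → x = 5.2888e-04; check Q = 4.2640e-06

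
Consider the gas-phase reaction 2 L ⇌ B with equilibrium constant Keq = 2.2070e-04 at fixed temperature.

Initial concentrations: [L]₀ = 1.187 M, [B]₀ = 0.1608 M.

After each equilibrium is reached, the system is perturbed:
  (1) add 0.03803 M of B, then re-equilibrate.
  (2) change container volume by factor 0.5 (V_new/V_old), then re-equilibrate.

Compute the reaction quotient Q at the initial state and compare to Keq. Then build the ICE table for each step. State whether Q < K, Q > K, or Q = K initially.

Q₀ = 0.1141 vs Keq = 2.2070e-04 ⇒ Q>K, reverse
Step 1:
                  L         B
  Initial     1.187    0.1608
  Change     0.3206   -0.1603
  Equil       1.508 5.0162e-04
  solve Keq expr → x = -0.1603; check Q = 2.2070e-04
Then add 0.03803 M of B.
Step 2:
                  L         B
  Initial     1.508   0.03853
  Change    0.07596  -0.03798
  Equil       1.584 5.5344e-04
  solve Keq expr → x = -0.03798; check Q = 2.2070e-04
Then change container volume by factor 0.5 (V_new/V_old).
Step 3:
                  L         B
  Initial     3.167  0.001107
  Change  -0.002208  0.001104
  Equil       3.165  0.002211
  solve Keq expr → x = 0.001104; check Q = 2.2070e-04

Q₀ = 0.1141; Q > K (proceeds reverse)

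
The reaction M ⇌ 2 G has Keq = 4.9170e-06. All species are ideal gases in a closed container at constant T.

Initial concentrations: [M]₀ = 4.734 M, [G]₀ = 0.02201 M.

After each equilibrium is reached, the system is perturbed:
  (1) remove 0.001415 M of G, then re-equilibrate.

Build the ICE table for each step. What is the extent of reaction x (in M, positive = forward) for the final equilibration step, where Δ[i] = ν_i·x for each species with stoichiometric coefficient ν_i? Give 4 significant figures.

Q₀ = 1.0233e-04 vs Keq = 4.9170e-06 ⇒ Q>K, reverse
Step 1:
                    M           G
  init          4.734     0.02201
  Δ           0.00859    -0.01718
  eq            4.743    0.004829
  solve Keq expr → x = -0.00859; check Q = 4.9170e-06
Then remove 0.001415 M of G.
Step 2:
                    M           G
  init          4.743    0.003414
  Δ       -7.0732e-04    0.001415
  eq            4.742    0.004829
  solve Keq expr → x = 7.0732e-04; check Q = 4.9170e-06

x = 7.0732e-04 M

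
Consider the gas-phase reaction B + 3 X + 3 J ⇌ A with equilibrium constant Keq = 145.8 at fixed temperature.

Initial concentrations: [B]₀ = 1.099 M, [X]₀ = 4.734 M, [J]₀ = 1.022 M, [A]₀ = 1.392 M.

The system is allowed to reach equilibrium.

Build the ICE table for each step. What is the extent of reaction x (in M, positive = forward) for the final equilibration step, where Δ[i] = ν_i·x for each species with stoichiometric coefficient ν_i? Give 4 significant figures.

x = 0.3189 M

Q₀ = 0.01118 vs Keq = 145.8 ⇒ Q<K, forward
Step 1:
                   B          X          J          A
  init         1.099      4.734      1.022      1.392
  Δ          -0.3189    -0.9566    -0.9566     0.3189
  eq          0.7801      3.777    0.06535      1.711
  solve Keq expr → x = 0.3189; check Q = 145.8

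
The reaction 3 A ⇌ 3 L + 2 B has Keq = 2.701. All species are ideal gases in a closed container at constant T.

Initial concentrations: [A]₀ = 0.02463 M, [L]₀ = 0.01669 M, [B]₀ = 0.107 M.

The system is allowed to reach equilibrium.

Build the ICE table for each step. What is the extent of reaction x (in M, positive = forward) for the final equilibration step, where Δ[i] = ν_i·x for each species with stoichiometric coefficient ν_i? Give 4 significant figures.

x = 0.006168 M

Q₀ = 0.003562 vs Keq = 2.701 ⇒ Q<K, forward
Step 1:
                    A           L           B
  Initial     0.02463     0.01669       0.107
  Change      -0.0185      0.0185     0.01234
  Equil      0.006126     0.03519      0.1193
  solve Keq expr → x = 0.006168; check Q = 2.701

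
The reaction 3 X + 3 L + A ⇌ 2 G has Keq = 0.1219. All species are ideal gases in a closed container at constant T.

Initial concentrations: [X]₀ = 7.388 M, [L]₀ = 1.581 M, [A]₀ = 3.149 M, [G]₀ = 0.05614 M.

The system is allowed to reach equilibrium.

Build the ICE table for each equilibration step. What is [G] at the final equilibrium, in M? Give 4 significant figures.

Q₀ = 6.2805e-07 vs Keq = 0.1219 ⇒ Q<K, forward
Step 1:
                    X           L           A           G
  I             7.388       1.581       3.149     0.05614
  C            -1.348      -1.348     -0.4495      0.8989
  E              6.04      0.2326         2.7      0.9551
  solve Keq expr → x = 0.4495; check Q = 0.1219

[G]_eq = 0.9551 M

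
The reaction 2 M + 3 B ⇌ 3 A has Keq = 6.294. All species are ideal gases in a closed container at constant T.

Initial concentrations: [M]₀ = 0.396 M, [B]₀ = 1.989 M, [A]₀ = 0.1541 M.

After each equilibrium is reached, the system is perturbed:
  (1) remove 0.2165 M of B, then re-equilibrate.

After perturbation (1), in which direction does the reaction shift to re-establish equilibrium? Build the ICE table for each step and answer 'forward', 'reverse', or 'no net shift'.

Direction: reverse

Q₀ = 0.002966 vs Keq = 6.294 ⇒ Q<K, forward
Step 1:
                   M          B          A
  init         0.396      1.989     0.1541
  Δ          -0.2987     -0.448      0.448
  eq         0.09734      1.541     0.6021
  solve Keq expr → x = 0.1493; check Q = 6.294
Then remove 0.2165 M of B.
Step 2:
                   M          B          A
  init       0.09734      1.325     0.6021
  Δ           0.0151    0.02264   -0.02264
  eq          0.1124      1.347     0.5794
  solve Keq expr → x = -0.007548; check Q = 6.294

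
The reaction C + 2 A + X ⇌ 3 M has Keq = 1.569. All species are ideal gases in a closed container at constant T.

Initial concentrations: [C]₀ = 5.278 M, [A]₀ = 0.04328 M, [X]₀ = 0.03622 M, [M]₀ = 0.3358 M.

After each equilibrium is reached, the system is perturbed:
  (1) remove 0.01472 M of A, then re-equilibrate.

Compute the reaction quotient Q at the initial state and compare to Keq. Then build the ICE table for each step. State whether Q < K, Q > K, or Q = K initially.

Q₀ = 105.7; Q > K (proceeds reverse)

Q₀ = 105.7 vs Keq = 1.569 ⇒ Q>K, reverse
Step 1:
                    C           A           X           M
  I             5.278     0.04328     0.03622      0.3358
  C           0.04045     0.08089     0.04045     -0.1213
  E             5.318      0.1242     0.07667      0.2145
  solve Keq expr → x = -0.04045; check Q = 1.569
Then remove 0.01472 M of A.
Step 2:
                    C           A           X           M
  I             5.318      0.1095     0.07667      0.2145
  C          0.002759    0.005519    0.002759   -0.008278
  E             5.321       0.115     0.07943      0.2062
  solve Keq expr → x = -0.002759; check Q = 1.569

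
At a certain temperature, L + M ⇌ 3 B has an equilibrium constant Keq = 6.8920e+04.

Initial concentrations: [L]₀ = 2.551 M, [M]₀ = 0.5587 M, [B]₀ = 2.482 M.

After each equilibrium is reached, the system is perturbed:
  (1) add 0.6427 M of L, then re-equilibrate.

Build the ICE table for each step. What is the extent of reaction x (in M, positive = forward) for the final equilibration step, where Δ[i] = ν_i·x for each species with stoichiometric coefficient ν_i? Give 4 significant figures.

Q₀ = 10.73 vs Keq = 6.8920e+04 ⇒ Q<K, forward
Step 1:
                    L           M           B
  init          2.551      0.5587       2.482
  Δ           -0.5582     -0.5582       1.675
  eq            1.993  5.2285e-04       4.157
  solve Keq expr → x = 0.5582; check Q = 6.8920e+04
Then add 0.6427 M of L.
Step 2:
                    L           M           B
  init          2.636  5.2285e-04       4.157
  Δ       -1.2737e-04 -1.2737e-04  3.8212e-04
  eq            2.635  3.9548e-04       4.157
  solve Keq expr → x = 1.2737e-04; check Q = 6.8920e+04

x = 1.2737e-04 M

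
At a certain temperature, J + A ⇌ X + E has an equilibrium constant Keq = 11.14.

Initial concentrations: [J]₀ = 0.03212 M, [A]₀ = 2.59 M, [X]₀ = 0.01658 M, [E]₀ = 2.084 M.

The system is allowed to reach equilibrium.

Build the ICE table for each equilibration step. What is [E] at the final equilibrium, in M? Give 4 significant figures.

Q₀ = 0.4153 vs Keq = 11.14 ⇒ Q<K, forward
Step 1:
                    J           A           X           E
  init        0.03212        2.59     0.01658       2.084
  Δ          -0.02876    -0.02876     0.02876     0.02876
  eq         0.003358       2.561     0.04534       2.113
  solve Keq expr → x = 0.02876; check Q = 11.14

[E]_eq = 2.113 M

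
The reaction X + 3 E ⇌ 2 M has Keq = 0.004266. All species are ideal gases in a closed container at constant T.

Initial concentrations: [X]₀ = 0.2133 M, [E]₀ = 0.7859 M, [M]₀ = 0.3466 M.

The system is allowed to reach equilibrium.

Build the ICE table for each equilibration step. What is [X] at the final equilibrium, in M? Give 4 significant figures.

Q₀ = 1.16 vs Keq = 0.004266 ⇒ Q>K, reverse
Step 1:
                   X          E          M
  I           0.2133     0.7859     0.3466
  C           0.1467     0.4401    -0.2934
  E             0.36      1.226     0.0532
  solve Keq expr → x = -0.1467; check Q = 0.004266

[X]_eq = 0.36 M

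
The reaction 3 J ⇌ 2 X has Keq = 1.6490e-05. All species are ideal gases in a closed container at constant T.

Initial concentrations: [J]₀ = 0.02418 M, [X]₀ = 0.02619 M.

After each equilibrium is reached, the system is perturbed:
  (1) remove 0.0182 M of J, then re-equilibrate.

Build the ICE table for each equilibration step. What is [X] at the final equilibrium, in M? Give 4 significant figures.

Q₀ = 48.52 vs Keq = 1.6490e-05 ⇒ Q>K, reverse
Step 1:
                   J          X
  init       0.02418    0.02619
  Δ          0.03919   -0.02613
  eq         0.06337 6.4776e-05
  solve Keq expr → x = -0.01306; check Q = 1.6490e-05
Then remove 0.0182 M of J.
Step 2:
                   J          X
  init       0.04517 6.4776e-05
  Δ       3.8617e-05 -2.5745e-05
  eq         0.04521 3.9031e-05
  solve Keq expr → x = -1.2872e-05; check Q = 1.6490e-05

[X]_eq = 3.9031e-05 M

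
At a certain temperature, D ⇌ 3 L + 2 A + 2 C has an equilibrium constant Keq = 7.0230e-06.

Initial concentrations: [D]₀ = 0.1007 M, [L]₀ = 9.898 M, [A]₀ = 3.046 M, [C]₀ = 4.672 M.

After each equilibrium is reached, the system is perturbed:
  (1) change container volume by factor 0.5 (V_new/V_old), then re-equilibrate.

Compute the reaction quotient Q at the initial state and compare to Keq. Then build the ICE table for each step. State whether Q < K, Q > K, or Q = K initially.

Q₀ = 1.9502e+06 vs Keq = 7.0230e-06 ⇒ Q>K, reverse
Step 1:
                  D         L         A         C
  init       0.1007     9.898     3.046     4.672
  Δ           1.523    -4.569    -3.046    -3.046
  eq          1.624     5.329 1.6879e-04     1.626
  solve Keq expr → x = -1.523; check Q = 7.0232e-06
Then change container volume by factor 0.5 (V_new/V_old).
Step 2:
                  D         L         A         C
  init        3.247     10.66 3.3758e-04     3.252
  Δ       1.4769e-04 -4.4306e-04 -2.9537e-04 -2.9537e-04
  eq          3.247     10.66 4.2204e-05     3.252
  solve Keq expr → x = -1.4769e-04; check Q = 7.0230e-06

Q₀ = 1.9502e+06; Q > K (proceeds reverse)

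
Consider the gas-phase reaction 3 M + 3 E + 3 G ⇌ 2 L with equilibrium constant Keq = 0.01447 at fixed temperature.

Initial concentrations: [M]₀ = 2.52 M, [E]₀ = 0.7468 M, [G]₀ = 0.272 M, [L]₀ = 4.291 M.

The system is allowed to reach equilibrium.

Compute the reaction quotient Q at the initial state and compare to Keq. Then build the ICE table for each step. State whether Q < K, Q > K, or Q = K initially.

Q₀ = 137.3; Q > K (proceeds reverse)

Q₀ = 137.3 vs Keq = 0.01447 ⇒ Q>K, reverse
Step 1:
                   M          E          G          L
  I             2.52     0.7468      0.272      4.291
  C            1.125      1.125      1.125    -0.7501
  E            3.645      1.872      1.397      3.541
  solve Keq expr → x = -0.3751; check Q = 0.01447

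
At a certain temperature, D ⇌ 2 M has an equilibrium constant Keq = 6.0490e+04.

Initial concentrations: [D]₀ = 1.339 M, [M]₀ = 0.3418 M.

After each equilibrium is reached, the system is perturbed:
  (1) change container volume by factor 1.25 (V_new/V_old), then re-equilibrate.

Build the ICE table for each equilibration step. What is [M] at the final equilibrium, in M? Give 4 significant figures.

[M]_eq = 2.416 M

Q₀ = 0.08725 vs Keq = 6.0490e+04 ⇒ Q<K, forward
Step 1:
                  D         M
  I           1.339    0.3418
  C          -1.339     2.678
  E       1.5073e-04     3.019
  solve Keq expr → x = 1.339; check Q = 6.0490e+04
Then change container volume by factor 1.25 (V_new/V_old).
Step 2:
                  D         M
  I       1.2058e-04     2.416
  C       -2.4112e-05 4.8224e-05
  E       9.6468e-05     2.416
  solve Keq expr → x = 2.4112e-05; check Q = 6.0490e+04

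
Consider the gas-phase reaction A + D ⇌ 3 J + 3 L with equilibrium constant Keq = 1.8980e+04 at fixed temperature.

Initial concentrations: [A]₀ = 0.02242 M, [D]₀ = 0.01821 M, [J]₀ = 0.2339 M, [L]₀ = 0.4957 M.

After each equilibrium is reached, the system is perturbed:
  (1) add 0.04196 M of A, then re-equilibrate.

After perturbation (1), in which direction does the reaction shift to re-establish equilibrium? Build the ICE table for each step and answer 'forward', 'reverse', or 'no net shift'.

Q₀ = 3.818 vs Keq = 1.8980e+04 ⇒ Q<K, forward
Step 1:
                  A         D         J         L
  init      0.02242   0.01821    0.2339    0.4957
  Δ        -0.01816  -0.01816   0.05448   0.05448
  eq       0.004259 4.9406e-05    0.2884    0.5502
  solve Keq expr → x = 0.01816; check Q = 1.8980e+04
Then add 0.04196 M of A.
Step 2:
                  A         D         J         L
  init      0.04622 4.9406e-05    0.2884    0.5502
  Δ       -4.4838e-05 -4.4838e-05 1.3452e-04 1.3452e-04
  eq        0.04617 4.5672e-06    0.2885    0.5503
  solve Keq expr → x = 4.4838e-05; check Q = 1.8980e+04

Direction: forward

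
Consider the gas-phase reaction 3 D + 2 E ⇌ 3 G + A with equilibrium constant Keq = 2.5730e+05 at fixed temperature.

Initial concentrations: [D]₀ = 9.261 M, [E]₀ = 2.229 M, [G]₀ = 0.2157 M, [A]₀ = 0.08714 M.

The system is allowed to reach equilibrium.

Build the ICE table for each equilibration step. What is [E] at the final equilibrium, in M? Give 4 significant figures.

[E]_eq = 0.001007 M

Q₀ = 2.2160e-07 vs Keq = 2.5730e+05 ⇒ Q<K, forward
Step 1:
                    D           E           G           A
  Initial       9.261       2.229      0.2157     0.08714
  Change       -3.342      -2.228       3.342       1.114
  Equil         5.919    0.001007       3.558       1.201
  solve Keq expr → x = 1.114; check Q = 2.5730e+05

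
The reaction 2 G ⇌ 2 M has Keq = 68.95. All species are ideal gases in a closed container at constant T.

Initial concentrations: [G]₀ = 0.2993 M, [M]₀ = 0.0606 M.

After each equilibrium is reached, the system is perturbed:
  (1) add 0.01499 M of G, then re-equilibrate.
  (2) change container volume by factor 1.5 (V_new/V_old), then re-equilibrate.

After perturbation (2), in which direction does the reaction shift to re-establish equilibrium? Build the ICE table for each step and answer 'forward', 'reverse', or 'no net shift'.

Direction: no net shift

Q₀ = 0.041 vs Keq = 68.95 ⇒ Q<K, forward
Step 1:
                   G          M
  init        0.2993     0.0606
  Δ          -0.2606     0.2606
  eq         0.03868     0.3212
  solve Keq expr → x = 0.1303; check Q = 68.95
Then add 0.01499 M of G.
Step 2:
                   G          M
  init       0.05367     0.3212
  Δ         -0.01338    0.01338
  eq          0.0403     0.3346
  solve Keq expr → x = 0.006689; check Q = 68.95
Then change container volume by factor 1.5 (V_new/V_old).
Step 3:
                   G          M
  init       0.02686     0.2231
  Δ                0          0
  eq         0.02686     0.2231
  solve Keq expr → x = 0; check Q = 68.95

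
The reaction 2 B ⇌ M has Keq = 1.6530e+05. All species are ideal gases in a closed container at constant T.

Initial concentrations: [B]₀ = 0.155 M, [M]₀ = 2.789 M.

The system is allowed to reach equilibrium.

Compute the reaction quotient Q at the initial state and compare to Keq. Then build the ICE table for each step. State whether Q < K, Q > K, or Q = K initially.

Q₀ = 116.1 vs Keq = 1.6530e+05 ⇒ Q<K, forward
Step 1:
                    B           M
  I             0.155       2.789
  C           -0.1508     0.07542
  E          0.004163       2.864
  solve Keq expr → x = 0.07542; check Q = 1.6530e+05

Q₀ = 116.1; Q < K (proceeds forward)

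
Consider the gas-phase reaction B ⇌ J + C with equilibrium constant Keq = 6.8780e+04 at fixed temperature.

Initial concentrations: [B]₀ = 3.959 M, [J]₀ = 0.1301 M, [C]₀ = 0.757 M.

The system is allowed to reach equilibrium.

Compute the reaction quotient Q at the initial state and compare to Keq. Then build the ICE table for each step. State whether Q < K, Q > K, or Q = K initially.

Q₀ = 0.02488 vs Keq = 6.8780e+04 ⇒ Q<K, forward
Step 1:
                  B         J         C
  init        3.959    0.1301     0.757
  Δ          -3.959     3.959     3.959
  eq      2.8034e-04     4.089     4.716
  solve Keq expr → x = 3.959; check Q = 6.8780e+04

Q₀ = 0.02488; Q < K (proceeds forward)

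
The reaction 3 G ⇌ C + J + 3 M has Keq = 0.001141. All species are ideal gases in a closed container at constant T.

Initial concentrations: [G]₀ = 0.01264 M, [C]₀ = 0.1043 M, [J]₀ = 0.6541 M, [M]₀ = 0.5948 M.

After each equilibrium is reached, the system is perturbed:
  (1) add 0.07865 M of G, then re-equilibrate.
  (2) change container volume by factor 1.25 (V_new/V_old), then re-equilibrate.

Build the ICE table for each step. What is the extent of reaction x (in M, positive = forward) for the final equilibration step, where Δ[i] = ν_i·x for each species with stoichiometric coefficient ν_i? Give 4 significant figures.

x = 0.00153 M

Q₀ = 7109 vs Keq = 0.001141 ⇒ Q>K, reverse
Step 1:
                  G         C         J         M
  I         0.01264    0.1043    0.6541    0.5948
  C          0.3048   -0.1016   -0.1016   -0.3048
  E          0.3174  0.002707    0.5525      0.29
  solve Keq expr → x = -0.1016; check Q = 0.001141
Then add 0.07865 M of G.
Step 2:
                  G         C         J         M
  I          0.3961  0.002707    0.5525      0.29
  C       -0.006001     0.002     0.002  0.006001
  E          0.3901  0.004708    0.5545     0.296
  solve Keq expr → x = 0.002; check Q = 0.001141
Then change container volume by factor 1.25 (V_new/V_old).
Step 3:
                  G         C         J         M
  I          0.3121  0.003766    0.4436    0.2368
  C       -0.004589   0.00153   0.00153  0.004589
  E          0.3075  0.005296    0.4451    0.2414
  solve Keq expr → x = 0.00153; check Q = 0.001141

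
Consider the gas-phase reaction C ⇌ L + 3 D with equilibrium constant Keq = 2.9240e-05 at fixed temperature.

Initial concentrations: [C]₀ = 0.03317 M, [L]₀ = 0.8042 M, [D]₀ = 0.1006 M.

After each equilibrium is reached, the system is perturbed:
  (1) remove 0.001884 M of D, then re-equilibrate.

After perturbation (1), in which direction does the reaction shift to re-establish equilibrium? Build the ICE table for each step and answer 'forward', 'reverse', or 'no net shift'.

Q₀ = 0.02468 vs Keq = 2.9240e-05 ⇒ Q>K, reverse
Step 1:
                    C           L           D
  I           0.03317      0.8042      0.1006
  C            0.0291     -0.0291    -0.08731
  E           0.06227      0.7751     0.01329
  solve Keq expr → x = -0.0291; check Q = 2.9240e-05
Then remove 0.001884 M of D.
Step 2:
                    C           L           D
  I           0.06227      0.7751     0.01141
  C       -6.1227e-04  6.1227e-04    0.001837
  E           0.06166      0.7757     0.01325
  solve Keq expr → x = 6.1227e-04; check Q = 2.9240e-05

Direction: forward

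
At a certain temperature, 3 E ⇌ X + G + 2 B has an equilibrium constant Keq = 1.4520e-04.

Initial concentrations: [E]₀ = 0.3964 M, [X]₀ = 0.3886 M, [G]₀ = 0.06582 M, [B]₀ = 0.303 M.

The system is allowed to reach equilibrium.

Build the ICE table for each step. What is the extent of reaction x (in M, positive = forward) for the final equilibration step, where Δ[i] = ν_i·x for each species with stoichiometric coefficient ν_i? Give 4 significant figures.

Q₀ = 0.0377 vs Keq = 1.4520e-04 ⇒ Q>K, reverse
Step 1:
                   E          X          G          B
  I           0.3964     0.3886    0.06582      0.303
  C           0.1889   -0.06297   -0.06297    -0.1259
  E           0.5853     0.3256   0.002852     0.1771
  solve Keq expr → x = -0.06297; check Q = 1.4520e-04

x = -0.06297 M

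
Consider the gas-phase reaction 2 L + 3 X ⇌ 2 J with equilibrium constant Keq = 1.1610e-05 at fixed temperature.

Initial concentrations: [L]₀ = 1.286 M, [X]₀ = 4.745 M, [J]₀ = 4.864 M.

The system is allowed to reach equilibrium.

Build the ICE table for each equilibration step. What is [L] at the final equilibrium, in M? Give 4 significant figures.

[L]_eq = 5.468 M

Q₀ = 0.1339 vs Keq = 1.1610e-05 ⇒ Q>K, reverse
Step 1:
                   L          X          J
  Initial      1.286      4.745      4.864
  Change       4.182      6.274     -4.182
  Equil        5.468      11.02     0.6815
  solve Keq expr → x = -2.091; check Q = 1.1610e-05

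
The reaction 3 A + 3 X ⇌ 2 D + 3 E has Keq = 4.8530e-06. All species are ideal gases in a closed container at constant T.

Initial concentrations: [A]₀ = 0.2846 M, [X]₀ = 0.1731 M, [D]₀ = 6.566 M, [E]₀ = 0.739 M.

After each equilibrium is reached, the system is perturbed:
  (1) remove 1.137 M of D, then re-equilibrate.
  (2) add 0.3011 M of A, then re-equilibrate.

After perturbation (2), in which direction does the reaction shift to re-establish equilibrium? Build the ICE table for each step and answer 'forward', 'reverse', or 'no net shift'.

Q₀ = 1.4553e+05 vs Keq = 4.8530e-06 ⇒ Q>K, reverse
Step 1:
                   A          X          D          E
  init        0.2846     0.1731      6.566      0.739
  Δ           0.7343     0.7343    -0.4895    -0.7343
  eq           1.019     0.9074      6.076   0.004701
  solve Keq expr → x = -0.2448; check Q = 4.8530e-06
Then remove 1.137 M of D.
Step 2:
                   A          X          D          E
  init         1.019     0.9074      4.939   0.004701
  Δ       -6.8812e-04 -6.8812e-04 4.5875e-04 6.8812e-04
  eq           1.018     0.9067       4.94   0.005389
  solve Keq expr → x = 2.2937e-04; check Q = 4.8530e-06
Then add 0.3011 M of A.
Step 3:
                   A          X          D          E
  init         1.319     0.9067       4.94   0.005389
  Δ        -0.001572  -0.001572   0.001048   0.001572
  eq           1.318     0.9051      4.941   0.006961
  solve Keq expr → x = 5.2406e-04; check Q = 4.8530e-06

Direction: forward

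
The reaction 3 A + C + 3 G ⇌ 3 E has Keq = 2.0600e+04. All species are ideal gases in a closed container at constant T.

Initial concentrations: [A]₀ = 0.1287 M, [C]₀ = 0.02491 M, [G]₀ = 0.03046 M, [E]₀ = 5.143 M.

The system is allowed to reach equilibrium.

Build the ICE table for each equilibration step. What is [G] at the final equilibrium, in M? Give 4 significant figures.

[G]_eq = 0.5015 M

Q₀ = 9.0646e+10 vs Keq = 2.0600e+04 ⇒ Q>K, reverse
Step 1:
                  A         C         G         E
  Initial    0.1287   0.02491   0.03046     5.143
  Change      0.471     0.157     0.471    -0.471
  Equil      0.5997    0.1819    0.5015     4.672
  solve Keq expr → x = -0.157; check Q = 2.0600e+04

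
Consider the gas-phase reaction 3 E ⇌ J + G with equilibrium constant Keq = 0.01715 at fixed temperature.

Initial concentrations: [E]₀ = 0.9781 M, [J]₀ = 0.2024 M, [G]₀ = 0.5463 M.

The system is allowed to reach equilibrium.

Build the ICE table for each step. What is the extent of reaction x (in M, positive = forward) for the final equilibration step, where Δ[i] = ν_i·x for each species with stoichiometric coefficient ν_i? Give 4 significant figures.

Q₀ = 0.1182 vs Keq = 0.01715 ⇒ Q>K, reverse
Step 1:
                    E           J           G
  Initial      0.9781      0.2024      0.5463
  Change       0.3373     -0.1124     -0.1124
  Equil         1.315     0.08997      0.4339
  solve Keq expr → x = -0.1124; check Q = 0.01715

x = -0.1124 M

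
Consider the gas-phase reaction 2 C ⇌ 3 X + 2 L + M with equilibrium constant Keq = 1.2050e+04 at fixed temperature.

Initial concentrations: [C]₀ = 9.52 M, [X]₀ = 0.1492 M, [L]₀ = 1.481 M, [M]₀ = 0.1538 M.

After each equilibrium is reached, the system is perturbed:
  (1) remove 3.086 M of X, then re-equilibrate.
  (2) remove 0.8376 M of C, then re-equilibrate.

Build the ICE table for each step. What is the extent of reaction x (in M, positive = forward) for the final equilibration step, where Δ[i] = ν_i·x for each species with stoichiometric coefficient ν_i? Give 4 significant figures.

x = -0.1819 M

Q₀ = 1.2362e-05 vs Keq = 1.2050e+04 ⇒ Q<K, forward
Step 1:
                    C           X           L           M
  I              9.52      0.1492       1.481      0.1538
  C            -6.067         9.1       6.067       3.033
  E             3.453       9.249       7.548       3.187
  solve Keq expr → x = 3.033; check Q = 1.2050e+04
Then remove 3.086 M of X.
Step 2:
                    C           X           L           M
  I             3.453       6.163       7.548       3.187
  C           -0.7065        1.06      0.7065      0.3532
  E             2.747       7.223       8.254        3.54
  solve Keq expr → x = 0.3532; check Q = 1.2050e+04
Then remove 0.8376 M of C.
Step 3:
                    C           X           L           M
  I             1.909       7.223       8.254        3.54
  C            0.3639     -0.5458     -0.3639     -0.1819
  E             2.273       6.677        7.89       3.359
  solve Keq expr → x = -0.1819; check Q = 1.2050e+04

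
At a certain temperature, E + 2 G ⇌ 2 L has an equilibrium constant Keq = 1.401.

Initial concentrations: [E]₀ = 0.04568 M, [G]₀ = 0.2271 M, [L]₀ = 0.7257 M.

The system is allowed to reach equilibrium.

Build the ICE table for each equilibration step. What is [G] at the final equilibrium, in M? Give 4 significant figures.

Q₀ = 223.5 vs Keq = 1.401 ⇒ Q>K, reverse
Step 1:
                  E         G         L
  init      0.04568    0.2271    0.7257
  Δ          0.1892    0.3784   -0.3784
  eq         0.2349    0.6055    0.3473
  solve Keq expr → x = -0.1892; check Q = 1.401

[G]_eq = 0.6055 M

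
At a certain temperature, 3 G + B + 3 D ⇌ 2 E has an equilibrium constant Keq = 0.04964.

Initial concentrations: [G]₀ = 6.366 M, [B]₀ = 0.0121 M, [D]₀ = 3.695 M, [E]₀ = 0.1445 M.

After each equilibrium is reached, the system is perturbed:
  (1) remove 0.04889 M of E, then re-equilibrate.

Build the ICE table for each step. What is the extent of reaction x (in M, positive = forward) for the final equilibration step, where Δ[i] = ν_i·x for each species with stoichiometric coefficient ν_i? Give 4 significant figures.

x = 2.2840e-05 M

Q₀ = 1.3259e-04 vs Keq = 0.04964 ⇒ Q<K, forward
Step 1:
                    G           B           D           E
  init          6.366      0.0121       3.695      0.1445
  Δ          -0.03616    -0.01205    -0.03616     0.02411
  eq             6.33  4.6102e-05       3.659      0.1686
  solve Keq expr → x = 0.01205; check Q = 0.04964
Then remove 0.04889 M of E.
Step 2:
                    G           B           D           E
  init           6.33  4.6102e-05       3.659      0.1197
  Δ       -6.8519e-05 -2.2840e-05 -6.8519e-05  4.5679e-05
  eq             6.33  2.3262e-05       3.659      0.1198
  solve Keq expr → x = 2.2840e-05; check Q = 0.04964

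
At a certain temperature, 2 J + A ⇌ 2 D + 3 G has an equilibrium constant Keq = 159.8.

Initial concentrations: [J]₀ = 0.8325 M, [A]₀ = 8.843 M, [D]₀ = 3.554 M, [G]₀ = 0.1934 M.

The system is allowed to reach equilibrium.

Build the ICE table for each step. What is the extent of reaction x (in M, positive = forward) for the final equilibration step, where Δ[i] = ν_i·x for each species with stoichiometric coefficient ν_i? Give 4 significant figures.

Q₀ = 0.01491 vs Keq = 159.8 ⇒ Q<K, forward
Step 1:
                  J         A         D         G
  Initial    0.8325     8.843     3.554    0.1934
  Change    -0.6792   -0.3396    0.6792     1.019
  Equil      0.1533     8.503     4.233     1.212
  solve Keq expr → x = 0.3396; check Q = 159.8

x = 0.3396 M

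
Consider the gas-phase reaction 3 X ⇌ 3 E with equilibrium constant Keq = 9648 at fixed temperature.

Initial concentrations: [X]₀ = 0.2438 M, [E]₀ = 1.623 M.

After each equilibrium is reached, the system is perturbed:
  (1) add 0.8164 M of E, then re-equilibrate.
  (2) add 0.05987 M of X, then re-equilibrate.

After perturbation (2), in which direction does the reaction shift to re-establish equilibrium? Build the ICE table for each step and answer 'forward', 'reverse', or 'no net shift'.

Q₀ = 295 vs Keq = 9648 ⇒ Q<K, forward
Step 1:
                    X           E
  init         0.2438       1.623
  Δ             -0.16        0.16
  eq          0.08376       1.783
  solve Keq expr → x = 0.05335; check Q = 9648
Then add 0.8164 M of E.
Step 2:
                    X           E
  init        0.08376       2.599
  Δ           0.03663    -0.03663
  eq           0.1204       2.563
  solve Keq expr → x = -0.01221; check Q = 9648
Then add 0.05987 M of X.
Step 3:
                    X           E
  init         0.1803       2.563
  Δ          -0.05718     0.05718
  eq           0.1231        2.62
  solve Keq expr → x = 0.01906; check Q = 9648

Direction: forward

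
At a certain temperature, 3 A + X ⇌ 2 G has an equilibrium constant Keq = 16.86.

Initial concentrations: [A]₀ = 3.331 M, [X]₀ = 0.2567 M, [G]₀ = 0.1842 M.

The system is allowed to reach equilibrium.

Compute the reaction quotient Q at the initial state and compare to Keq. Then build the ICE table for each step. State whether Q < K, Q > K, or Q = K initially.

Q₀ = 0.003576; Q < K (proceeds forward)

Q₀ = 0.003576 vs Keq = 16.86 ⇒ Q<K, forward
Step 1:
                    A           X           G
  Initial       3.331      0.2567      0.1842
  Change       -0.765      -0.255        0.51
  Equil         2.566    0.001692      0.6942
  solve Keq expr → x = 0.255; check Q = 16.86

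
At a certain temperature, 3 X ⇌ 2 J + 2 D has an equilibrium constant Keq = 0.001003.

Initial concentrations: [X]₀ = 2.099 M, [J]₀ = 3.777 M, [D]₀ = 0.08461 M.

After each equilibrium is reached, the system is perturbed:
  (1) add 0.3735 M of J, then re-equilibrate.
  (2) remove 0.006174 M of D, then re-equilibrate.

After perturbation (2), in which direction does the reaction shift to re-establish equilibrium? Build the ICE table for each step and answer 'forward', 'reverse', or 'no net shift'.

Q₀ = 0.01104 vs Keq = 0.001003 ⇒ Q>K, reverse
Step 1:
                    X           J           D
  init          2.099       3.777     0.08461
  Δ           0.08568    -0.05712    -0.05712
  eq            2.185        3.72     0.02749
  solve Keq expr → x = -0.02856; check Q = 0.001003
Then add 0.3735 M of J.
Step 2:
                    X           J           D
  init          2.185       4.093     0.02749
  Δ          0.003647   -0.002431   -0.002431
  eq            2.188       4.091     0.02506
  solve Keq expr → x = -0.001216; check Q = 0.001003
Then remove 0.006174 M of D.
Step 3:
                    X           J           D
  init          2.188       4.091     0.01889
  Δ         -0.008975    0.005984    0.005984
  eq            2.179       4.097     0.02487
  solve Keq expr → x = 0.002992; check Q = 0.001003

Direction: forward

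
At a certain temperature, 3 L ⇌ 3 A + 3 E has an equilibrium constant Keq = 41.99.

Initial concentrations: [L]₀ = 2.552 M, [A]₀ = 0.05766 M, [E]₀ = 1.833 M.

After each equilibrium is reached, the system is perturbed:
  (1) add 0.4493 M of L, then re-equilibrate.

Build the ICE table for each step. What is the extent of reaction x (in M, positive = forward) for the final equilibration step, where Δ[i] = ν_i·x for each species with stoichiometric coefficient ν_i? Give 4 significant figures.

Q₀ = 7.1034e-05 vs Keq = 41.99 ⇒ Q<K, forward
Step 1:
                  L         A         E
  I           2.552   0.05766     1.833
  C          -1.312     1.312     1.312
  E            1.24      1.37     3.145
  solve Keq expr → x = 0.4374; check Q = 41.99
Then add 0.4493 M of L.
Step 2:
                  L         A         E
  I           1.689      1.37     3.145
  C         -0.1909    0.1909    0.1909
  E           1.498     1.561     3.336
  solve Keq expr → x = 0.06362; check Q = 41.99

x = 0.06362 M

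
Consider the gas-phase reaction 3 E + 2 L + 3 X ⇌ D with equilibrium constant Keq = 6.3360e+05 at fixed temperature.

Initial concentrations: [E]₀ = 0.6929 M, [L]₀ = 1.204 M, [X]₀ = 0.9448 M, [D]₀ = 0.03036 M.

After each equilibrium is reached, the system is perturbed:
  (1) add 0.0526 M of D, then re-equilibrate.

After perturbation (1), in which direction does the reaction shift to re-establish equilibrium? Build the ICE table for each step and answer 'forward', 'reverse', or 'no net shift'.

Direction: reverse

Q₀ = 0.07465 vs Keq = 6.3360e+05 ⇒ Q<K, forward
Step 1:
                   E          L          X          D
  Initial     0.6929      1.204     0.9448    0.03036
  Change     -0.6618    -0.4412    -0.6618     0.2206
  Equil      0.03109     0.7628      0.283      0.251
  solve Keq expr → x = 0.2206; check Q = 6.3360e+05
Then add 0.0526 M of D.
Step 2:
                   E          L          X          D
  Initial    0.03109     0.7628      0.283     0.3036
  Change    0.001774   0.001183   0.001774 -5.9130e-04
  Equil      0.03286      0.764     0.2848      0.303
  solve Keq expr → x = -5.9130e-04; check Q = 6.3360e+05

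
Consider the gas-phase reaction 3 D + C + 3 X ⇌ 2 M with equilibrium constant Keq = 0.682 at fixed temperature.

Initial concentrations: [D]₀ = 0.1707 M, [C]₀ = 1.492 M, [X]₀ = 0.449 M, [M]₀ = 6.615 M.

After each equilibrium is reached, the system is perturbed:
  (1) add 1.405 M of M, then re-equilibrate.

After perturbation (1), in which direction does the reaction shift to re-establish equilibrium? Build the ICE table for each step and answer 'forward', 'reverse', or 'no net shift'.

Direction: reverse

Q₀ = 6.5141e+04 vs Keq = 0.682 ⇒ Q>K, reverse
Step 1:
                    D           C           X           M
  I            0.1707       1.492       0.449       6.615
  C             1.397      0.4655       1.397      -0.931
  E             1.567       1.958       1.846       5.684
  solve Keq expr → x = -0.4655; check Q = 0.682
Then add 1.405 M of M.
Step 2:
                    D           C           X           M
  I             1.567       1.958       1.846       7.089
  C            0.1169     0.03896      0.1169    -0.07792
  E             1.684       1.996       1.962       7.011
  solve Keq expr → x = -0.03896; check Q = 0.682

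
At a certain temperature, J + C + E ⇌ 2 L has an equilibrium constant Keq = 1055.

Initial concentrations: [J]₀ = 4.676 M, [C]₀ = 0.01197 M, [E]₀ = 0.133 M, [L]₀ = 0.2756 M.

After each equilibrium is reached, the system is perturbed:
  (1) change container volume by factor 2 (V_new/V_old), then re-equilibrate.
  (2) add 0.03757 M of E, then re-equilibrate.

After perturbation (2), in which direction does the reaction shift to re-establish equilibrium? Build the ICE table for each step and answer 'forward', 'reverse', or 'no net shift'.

Q₀ = 10.2 vs Keq = 1055 ⇒ Q<K, forward
Step 1:
                    J           C           E           L
  init          4.676     0.01197       0.133      0.2756
  Δ          -0.01182    -0.01182    -0.01182     0.02364
  eq            4.664  1.5017e-04      0.1212      0.2992
  solve Keq expr → x = 0.01182; check Q = 1055
Then change container volume by factor 2 (V_new/V_old).
Step 2:
                    J           C           E           L
  init          2.332  7.5084e-05     0.06059      0.1496
  Δ        7.4596e-05  7.4596e-05  7.4596e-05 -1.4919e-04
  eq            2.332  1.4968e-04     0.06066      0.1495
  solve Keq expr → x = -7.4596e-05; check Q = 1055
Then add 0.03757 M of E.
Step 3:
                    J           C           E           L
  init          2.332  1.4968e-04     0.09823      0.1495
  Δ       -5.7048e-05 -5.7048e-05 -5.7048e-05  1.1410e-04
  eq            2.332  9.2632e-05     0.09818      0.1496
  solve Keq expr → x = 5.7048e-05; check Q = 1055

Direction: forward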